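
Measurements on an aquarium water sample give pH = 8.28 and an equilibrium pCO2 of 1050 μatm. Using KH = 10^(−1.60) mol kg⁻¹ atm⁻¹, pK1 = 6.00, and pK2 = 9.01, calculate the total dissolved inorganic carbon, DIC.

DIC = 5.99 mmol/kg

[CO2*] = KH · pCO2 = 10^(−1.60) × 1050×10^-6 = 2.637×10^-5 mol/kg
α₀ = 1/(1 + K1/[H⁺] + K1K2/[H⁺]²) = 1/(1 + 10^+2.28 + 10^+1.55) = 0.004405
DIC = [CO2*]/α₀ = 2.637×10^-5 / 0.004405 = 5.99 mmol/kg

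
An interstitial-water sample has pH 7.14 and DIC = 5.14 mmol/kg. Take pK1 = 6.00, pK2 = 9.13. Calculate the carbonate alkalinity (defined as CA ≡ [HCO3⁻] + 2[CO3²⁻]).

CA = 4.84 mmol/kg

CA = [HCO3⁻] + 2[CO3²⁻] = (α₁ + 2α₂)·DIC
At pH 7.14: [H⁺]/K1 = 10^-1.14 = 0.072444, K2/[H⁺] = 10^-1.99 = 0.010233
α₁ = 1/(1 + 0.072444 + 0.010233) = 1/1.0827 = 0.9236; α₂ = α₁·K2/[H⁺] = 0.009452
α₁ + 2α₂ = 0.9425
CA = 0.9425 × 5.14 = 4.84 mmol/kg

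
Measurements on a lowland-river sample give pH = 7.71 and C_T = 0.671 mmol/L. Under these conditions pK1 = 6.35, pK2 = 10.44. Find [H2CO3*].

α₀ = 1 / (1 + K1/[H⁺] + K1K2/[H⁺]²) = 1 / (1 + 10^+1.36 + 10^-1.37)
   = 1 / (1 + 22.909 + 0.042658) = 1/23.951 = 0.04175
[CO2*] = α₀ × DIC = 0.04175 × 0.671 = 0.0280 mmol/L

[CO2*] = 0.0280 mmol/L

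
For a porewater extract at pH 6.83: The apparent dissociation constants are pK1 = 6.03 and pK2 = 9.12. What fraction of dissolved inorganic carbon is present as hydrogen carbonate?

α₁ = 0.859

α₁ = 1 / (1 + [H⁺]/K1 + K2/[H⁺]) = 1 / (1 + 10^-0.80 + 10^-2.29)
   = 1 / (1 + 0.15849 + 0.0051286) = 1/1.1636 = 0.8594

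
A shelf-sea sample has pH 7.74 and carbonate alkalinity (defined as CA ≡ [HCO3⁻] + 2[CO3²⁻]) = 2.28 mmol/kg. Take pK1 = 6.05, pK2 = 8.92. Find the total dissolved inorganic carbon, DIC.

CA = [HCO3⁻] + 2[CO3²⁻] = (α₁ + 2α₂)·DIC
At pH 7.74: [H⁺]/K1 = 10^-1.69 = 0.020417, K2/[H⁺] = 10^-1.18 = 0.066069
α₁ = 1/(1 + 0.020417 + 0.066069) = 1/1.0865 = 0.9204; α₂ = α₁·K2/[H⁺] = 0.06081
α₁ + 2α₂ = 1.0420
DIC = CA / (α₁ + 2α₂) = 2.28 / 1.0420 = 2.19 mmol/kg

DIC = 2.19 mmol/kg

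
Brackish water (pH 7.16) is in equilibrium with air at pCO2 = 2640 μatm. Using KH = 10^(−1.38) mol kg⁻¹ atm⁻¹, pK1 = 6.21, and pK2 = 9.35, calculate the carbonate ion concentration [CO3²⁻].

[CO2*] = KH · pCO2 = 10^(−1.38) × 2640×10^-6 = 1.101×10^-4 mol/kg
α₀ = 1/(1 + K1/[H⁺] + K1K2/[H⁺]²) = 1/(1 + 10^+0.95 + 10^-1.24) = 0.1003
DIC = [CO2*]/α₀ = 1.101×10^-4 / 0.1003 = 1.097 mmol/kg
[CO3²⁻] = α₂·DIC; α₂ = 0.005772, so [CO3²⁻] = 0.005772 × 1.097 = 0.00633 mmol/kg = 6.33 μmol/kg

[CO3²⁻] = 6.33 μmol/kg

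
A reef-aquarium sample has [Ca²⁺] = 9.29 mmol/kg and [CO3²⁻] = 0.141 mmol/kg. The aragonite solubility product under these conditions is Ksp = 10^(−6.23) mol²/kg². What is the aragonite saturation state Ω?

Ksp = 10^(−6.23) = 5.888×10^-7
Ω = [Ca²⁺][CO3²⁻]/Ksp = (9.29×10^-3)(0.141×10^-3) / 5.888×10^-7 = 2.22

Ω = 2.22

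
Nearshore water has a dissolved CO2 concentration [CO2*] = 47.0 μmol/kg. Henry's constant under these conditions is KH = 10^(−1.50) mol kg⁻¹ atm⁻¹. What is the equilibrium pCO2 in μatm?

pCO2 = 1490 μatm

KH = 10^(−1.50) = 3.162×10^-2 mol kg⁻¹ atm⁻¹
pCO2 = [CO2*]/KH = 47.0×10^-6 / 3.162×10^-2 = 1.49×10^-3 atm = 1490 μatm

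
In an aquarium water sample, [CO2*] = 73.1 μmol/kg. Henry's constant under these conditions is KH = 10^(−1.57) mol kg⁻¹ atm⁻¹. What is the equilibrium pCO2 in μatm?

pCO2 = 2720 μatm

KH = 10^(−1.57) = 2.692×10^-2 mol kg⁻¹ atm⁻¹
pCO2 = [CO2*]/KH = 73.1×10^-6 / 2.692×10^-2 = 2.72×10^-3 atm = 2720 μatm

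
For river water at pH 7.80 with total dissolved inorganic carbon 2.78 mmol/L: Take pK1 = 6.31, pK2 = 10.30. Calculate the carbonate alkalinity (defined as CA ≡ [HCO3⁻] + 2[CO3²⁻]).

CA = 2.70 mmol/L

CA = [HCO3⁻] + 2[CO3²⁻] = (α₁ + 2α₂)·DIC
At pH 7.80: [H⁺]/K1 = 10^-1.49 = 0.032359, K2/[H⁺] = 10^-2.50 = 0.0031623
α₁ = 1/(1 + 0.032359 + 0.0031623) = 1/1.0355 = 0.9657; α₂ = α₁·K2/[H⁺] = 0.003054
α₁ + 2α₂ = 0.9718
CA = 0.9718 × 2.78 = 2.70 mmol/L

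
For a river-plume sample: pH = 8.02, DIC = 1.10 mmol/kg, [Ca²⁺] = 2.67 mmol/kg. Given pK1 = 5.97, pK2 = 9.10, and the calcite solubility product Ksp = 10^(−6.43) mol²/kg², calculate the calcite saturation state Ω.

α₂ = 1 / (1 + [H⁺]/K2 + [H⁺]²/(K1K2)) = 1 / (1 + 10^+1.08 + 10^-0.97)
   = 1 / (1 + 12.023 + 0.10715) = 1/13.130 = 0.07616
[CO3²⁻] = α₂ × DIC = 0.07616 × 1.10 = 0.08378 mmol/kg
Ksp = 10^(−6.43) = 3.715×10^-7
Ω = [Ca²⁺][CO3²⁻]/Ksp = (2.67×10^-3)(8.378×10^-5) / 3.715×10^-7 = 0.602

Ω = 0.602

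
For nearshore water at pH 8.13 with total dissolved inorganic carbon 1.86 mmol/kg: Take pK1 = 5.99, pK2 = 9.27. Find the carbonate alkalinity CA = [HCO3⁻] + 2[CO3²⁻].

CA = [HCO3⁻] + 2[CO3²⁻] = (α₁ + 2α₂)·DIC
At pH 8.13: [H⁺]/K1 = 10^-2.14 = 0.0072444, K2/[H⁺] = 10^-1.14 = 0.072444
α₁ = 1/(1 + 0.0072444 + 0.072444) = 1/1.0797 = 0.9262; α₂ = α₁·K2/[H⁺] = 0.06710
α₁ + 2α₂ = 1.0604
CA = 1.0604 × 1.86 = 1.97 mmol/kg

CA = 1.97 mmol/kg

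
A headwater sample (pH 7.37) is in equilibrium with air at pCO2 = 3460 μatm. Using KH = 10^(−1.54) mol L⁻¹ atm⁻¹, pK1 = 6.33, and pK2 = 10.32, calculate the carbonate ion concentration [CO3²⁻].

[CO3²⁻] = 1.23 μmol/L

[CO2*] = KH · pCO2 = 10^(−1.54) × 3460×10^-6 = 9.979×10^-5 mol/L
α₀ = 1/(1 + K1/[H⁺] + K1K2/[H⁺]²) = 1/(1 + 10^+1.04 + 10^-1.91) = 0.08349
DIC = [CO2*]/α₀ = 9.979×10^-5 / 0.08349 = 1.195 mmol/L
[CO3²⁻] = α₂·DIC; α₂ = 0.001027, so [CO3²⁻] = 0.001027 × 1.195 = 0.00123 mmol/L = 1.23 μmol/L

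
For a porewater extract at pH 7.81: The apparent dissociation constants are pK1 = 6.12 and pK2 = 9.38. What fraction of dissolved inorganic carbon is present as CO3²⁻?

α₂ = 1 / (1 + [H⁺]/K2 + [H⁺]²/(K1K2)) = 1 / (1 + 10^+1.57 + 10^-0.12)
   = 1 / (1 + 37.154 + 0.75858) = 1/38.912 = 0.02570

α₂ = 0.0257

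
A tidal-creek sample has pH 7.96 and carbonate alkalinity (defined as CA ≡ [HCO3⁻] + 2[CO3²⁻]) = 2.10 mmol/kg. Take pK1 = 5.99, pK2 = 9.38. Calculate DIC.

CA = [HCO3⁻] + 2[CO3²⁻] = (α₁ + 2α₂)·DIC
At pH 7.96: [H⁺]/K1 = 10^-1.97 = 0.010715, K2/[H⁺] = 10^-1.42 = 0.038019
α₁ = 1/(1 + 0.010715 + 0.038019) = 1/1.0487 = 0.9535; α₂ = α₁·K2/[H⁺] = 0.03625
α₁ + 2α₂ = 1.0260
DIC = CA / (α₁ + 2α₂) = 2.10 / 1.0260 = 2.05 mmol/kg

DIC = 2.05 mmol/kg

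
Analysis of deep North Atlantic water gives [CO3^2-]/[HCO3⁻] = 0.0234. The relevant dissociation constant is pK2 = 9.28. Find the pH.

pH = 7.65

From K2 = [H⁺][CO3^2-]/[HCO3⁻]:  pH = pK2 + log₁₀([CO3^2-]/[HCO3⁻])
log₁₀(0.0234) = -1.631
pH = 9.28 + (-1.631) = 7.65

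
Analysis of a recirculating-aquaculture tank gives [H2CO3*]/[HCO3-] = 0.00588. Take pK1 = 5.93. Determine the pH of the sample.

From K1 = [H⁺][HCO3-]/[H2CO3*]:  pH = pK1 − log₁₀([H2CO3*]/[HCO3-])
log₁₀(0.00588) = -2.231
pH = 5.93 − (-2.231) = 8.16

pH = 8.16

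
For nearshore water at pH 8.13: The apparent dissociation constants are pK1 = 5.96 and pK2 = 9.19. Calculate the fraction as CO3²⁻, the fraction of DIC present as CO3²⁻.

α₂ = 0.0796

α₂ = 1 / (1 + [H⁺]/K2 + [H⁺]²/(K1K2)) = 1 / (1 + 10^+1.06 + 10^-1.11)
   = 1 / (1 + 11.482 + 0.077625) = 1/12.559 = 0.07962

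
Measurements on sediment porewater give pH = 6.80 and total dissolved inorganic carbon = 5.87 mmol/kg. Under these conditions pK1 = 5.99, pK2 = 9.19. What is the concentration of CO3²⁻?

[CO3²⁻] = 0.0206 mmol/kg

α₂ = 1 / (1 + [H⁺]/K2 + [H⁺]²/(K1K2)) = 1 / (1 + 10^+2.39 + 10^+1.58)
   = 1 / (1 + 245.47 + 38.019) = 1/284.49 = 0.003515
[CO3²⁻] = α₂ × DIC = 0.003515 × 5.87 = 0.0206 mmol/kg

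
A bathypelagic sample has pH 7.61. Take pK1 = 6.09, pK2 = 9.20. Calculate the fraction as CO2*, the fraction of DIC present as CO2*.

α₀ = 0.0286

α₀ = 1 / (1 + K1/[H⁺] + K1K2/[H⁺]²) = 1 / (1 + 10^+1.52 + 10^-0.07)
   = 1 / (1 + 33.113 + 0.85114) = 1/34.964 = 0.02860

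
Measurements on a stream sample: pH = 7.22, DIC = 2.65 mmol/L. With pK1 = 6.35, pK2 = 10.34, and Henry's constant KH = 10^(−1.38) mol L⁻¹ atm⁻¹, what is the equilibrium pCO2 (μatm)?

α₀ = 1 / (1 + K1/[H⁺] + K1K2/[H⁺]²) = 1 / (1 + 10^+0.87 + 10^-2.25)
   = 1 / (1 + 7.4131 + 0.0056234) = 1/8.4187 = 0.1188
[CO2*] = α₀ × DIC = 0.1188 × 2.65 = 0.3148 mmol/L
pCO2 = [CO2*]/KH = 3.148×10^-4 / 4.169×10^-2 = 7550 μatm

pCO2 = 7550 μatm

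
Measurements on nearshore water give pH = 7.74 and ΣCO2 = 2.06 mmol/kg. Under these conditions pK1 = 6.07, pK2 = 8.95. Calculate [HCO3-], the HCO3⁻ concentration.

[HCO3⁻] = 1.90 mmol/kg

α₁ = 1 / (1 + [H⁺]/K1 + K2/[H⁺]) = 1 / (1 + 10^-1.67 + 10^-1.21)
   = 1 / (1 + 0.021380 + 0.061660) = 1/1.0830 = 0.9233
[HCO3⁻] = α₁ × DIC = 0.9233 × 2.06 = 1.90 mmol/kg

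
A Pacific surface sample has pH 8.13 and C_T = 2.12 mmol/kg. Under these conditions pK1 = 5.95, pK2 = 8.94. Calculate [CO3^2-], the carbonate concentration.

α₂ = 1 / (1 + [H⁺]/K2 + [H⁺]²/(K1K2)) = 1 / (1 + 10^+0.81 + 10^-1.37)
   = 1 / (1 + 6.4565 + 0.042658) = 1/7.4992 = 0.1333
[CO3²⁻] = α₂ × DIC = 0.1333 × 2.12 = 0.283 mmol/kg

[CO3²⁻] = 0.283 mmol/kg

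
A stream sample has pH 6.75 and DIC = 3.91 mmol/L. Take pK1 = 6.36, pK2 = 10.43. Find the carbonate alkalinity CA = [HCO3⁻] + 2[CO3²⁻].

CA = 2.78 mmol/L

CA = [HCO3⁻] + 2[CO3²⁻] = (α₁ + 2α₂)·DIC
At pH 6.75: [H⁺]/K1 = 10^-0.39 = 0.40738, K2/[H⁺] = 10^-3.68 = 0.00020893
α₁ = 1/(1 + 0.40738 + 0.00020893) = 1/1.4076 = 0.7104; α₂ = α₁·K2/[H⁺] = 0.0001484
α₁ + 2α₂ = 0.7107
CA = 0.7107 × 3.91 = 2.78 mmol/L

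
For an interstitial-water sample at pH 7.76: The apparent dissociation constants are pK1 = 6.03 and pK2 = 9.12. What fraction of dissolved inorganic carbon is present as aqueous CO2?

α₀ = 0.0175

α₀ = 1 / (1 + K1/[H⁺] + K1K2/[H⁺]²) = 1 / (1 + 10^+1.73 + 10^+0.37)
   = 1 / (1 + 53.703 + 2.3442) = 1/57.047 = 0.01753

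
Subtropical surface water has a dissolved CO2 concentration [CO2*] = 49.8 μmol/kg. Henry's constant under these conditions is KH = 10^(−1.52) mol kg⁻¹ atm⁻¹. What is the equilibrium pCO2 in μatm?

KH = 10^(−1.52) = 3.020×10^-2 mol kg⁻¹ atm⁻¹
pCO2 = [CO2*]/KH = 49.8×10^-6 / 3.020×10^-2 = 1.65×10^-3 atm = 1650 μatm

pCO2 = 1650 μatm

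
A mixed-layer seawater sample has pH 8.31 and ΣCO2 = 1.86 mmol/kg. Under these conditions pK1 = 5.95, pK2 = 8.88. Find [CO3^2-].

α₂ = 1 / (1 + [H⁺]/K2 + [H⁺]²/(K1K2)) = 1 / (1 + 10^+0.57 + 10^-1.79)
   = 1 / (1 + 3.7154 + 0.016218) = 1/4.7316 = 0.2113
[CO3²⁻] = α₂ × DIC = 0.2113 × 1.86 = 0.393 mmol/kg

[CO3²⁻] = 0.393 mmol/kg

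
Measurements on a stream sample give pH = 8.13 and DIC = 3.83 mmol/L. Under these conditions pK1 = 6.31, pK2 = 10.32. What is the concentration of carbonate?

[CO3²⁻] = 0.0242 mmol/L

α₂ = 1 / (1 + [H⁺]/K2 + [H⁺]²/(K1K2)) = 1 / (1 + 10^+2.19 + 10^+0.37)
   = 1 / (1 + 154.88 + 2.3442) = 1/158.23 = 0.006320
[CO3²⁻] = α₂ × DIC = 0.006320 × 3.83 = 0.0242 mmol/L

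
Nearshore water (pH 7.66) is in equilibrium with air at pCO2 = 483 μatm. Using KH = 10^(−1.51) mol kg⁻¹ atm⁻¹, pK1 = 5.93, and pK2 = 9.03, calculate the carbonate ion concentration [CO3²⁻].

[CO2*] = KH · pCO2 = 10^(−1.51) × 483×10^-6 = 1.493×10^-5 mol/kg
α₀ = 1/(1 + K1/[H⁺] + K1K2/[H⁺]²) = 1/(1 + 10^+1.73 + 10^+0.36) = 0.01755
DIC = [CO2*]/α₀ = 1.493×10^-5 / 0.01755 = 0.8507 mmol/kg
[CO3²⁻] = α₂·DIC; α₂ = 0.04019, so [CO3²⁻] = 0.04019 × 0.8507 = 0.0342 mmol/kg

[CO3²⁻] = 0.0342 mmol/kg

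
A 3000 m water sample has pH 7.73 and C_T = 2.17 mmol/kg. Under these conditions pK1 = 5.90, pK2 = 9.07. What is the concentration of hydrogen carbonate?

[HCO3⁻] = 2.05 mmol/kg

α₁ = 1 / (1 + [H⁺]/K1 + K2/[H⁺]) = 1 / (1 + 10^-1.83 + 10^-1.34)
   = 1 / (1 + 0.014791 + 0.045709) = 1/1.0605 = 0.9430
[HCO3⁻] = α₁ × DIC = 0.9430 × 2.17 = 2.05 mmol/kg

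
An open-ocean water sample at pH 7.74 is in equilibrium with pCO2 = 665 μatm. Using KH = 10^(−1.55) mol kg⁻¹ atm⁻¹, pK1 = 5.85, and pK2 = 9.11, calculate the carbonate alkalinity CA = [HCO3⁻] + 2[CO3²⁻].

CA = 1.58 mmol/kg

[CO2*] = KH · pCO2 = 10^(−1.55) × 665×10^-6 = 1.874×10^-5 mol/kg
α₀ = 1/(1 + K1/[H⁺] + K1K2/[H⁺]²) = 1/(1 + 10^+1.89 + 10^+0.52) = 0.01220
DIC = [CO2*]/α₀ = 1.874×10^-5 / 0.01220 = 1.536 mmol/kg
CA = (α₁ + 2α₂)·DIC = (0.9474 + 2×0.04041) × 1.536 = 1.58 mmol/kg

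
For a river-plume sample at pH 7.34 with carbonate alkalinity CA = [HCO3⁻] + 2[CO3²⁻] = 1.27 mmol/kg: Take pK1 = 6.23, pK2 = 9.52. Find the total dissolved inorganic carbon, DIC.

DIC = 1.36 mmol/kg

CA = [HCO3⁻] + 2[CO3²⁻] = (α₁ + 2α₂)·DIC
At pH 7.34: [H⁺]/K1 = 10^-1.11 = 0.077625, K2/[H⁺] = 10^-2.18 = 0.0066069
α₁ = 1/(1 + 0.077625 + 0.0066069) = 1/1.0842 = 0.9223; α₂ = α₁·K2/[H⁺] = 0.006094
α₁ + 2α₂ = 0.9345
DIC = CA / (α₁ + 2α₂) = 1.27 / 0.9345 = 1.36 mmol/kg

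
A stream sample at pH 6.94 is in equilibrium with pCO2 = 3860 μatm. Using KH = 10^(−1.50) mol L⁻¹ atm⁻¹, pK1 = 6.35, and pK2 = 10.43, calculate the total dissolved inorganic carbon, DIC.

[CO2*] = KH · pCO2 = 10^(−1.50) × 3860×10^-6 = 1.221×10^-4 mol/L
α₀ = 1/(1 + K1/[H⁺] + K1K2/[H⁺]²) = 1/(1 + 10^+0.59 + 10^-2.90) = 0.2044
DIC = [CO2*]/α₀ = 1.221×10^-4 / 0.2044 = 0.597 mmol/L

DIC = 0.597 mmol/L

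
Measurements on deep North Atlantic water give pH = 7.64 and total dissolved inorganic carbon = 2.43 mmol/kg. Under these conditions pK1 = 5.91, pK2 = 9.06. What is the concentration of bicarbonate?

[HCO3⁻] = 2.30 mmol/kg

α₁ = 1 / (1 + [H⁺]/K1 + K2/[H⁺]) = 1 / (1 + 10^-1.73 + 10^-1.42)
   = 1 / (1 + 0.018621 + 0.038019) = 1/1.0566 = 0.9464
[HCO3⁻] = α₁ × DIC = 0.9464 × 2.43 = 2.30 mmol/kg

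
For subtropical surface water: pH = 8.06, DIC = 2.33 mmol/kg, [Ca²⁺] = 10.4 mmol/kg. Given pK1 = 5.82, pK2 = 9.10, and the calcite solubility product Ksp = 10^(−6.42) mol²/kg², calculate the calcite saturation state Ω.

Ω = 5.30

α₂ = 1 / (1 + [H⁺]/K2 + [H⁺]²/(K1K2)) = 1 / (1 + 10^+1.04 + 10^-1.20)
   = 1 / (1 + 10.965 + 0.063096) = 1/12.028 = 0.08314
[CO3²⁻] = α₂ × DIC = 0.08314 × 2.33 = 0.1937 mmol/kg
Ksp = 10^(−6.42) = 3.802×10^-7
Ω = [Ca²⁺][CO3²⁻]/Ksp = (10.4×10^-3)(1.937×10^-4) / 3.802×10^-7 = 5.30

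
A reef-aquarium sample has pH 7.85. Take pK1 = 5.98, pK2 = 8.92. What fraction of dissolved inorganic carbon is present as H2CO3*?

α₀ = 0.0123

α₀ = 1 / (1 + K1/[H⁺] + K1K2/[H⁺]²) = 1 / (1 + 10^+1.87 + 10^+0.80)
   = 1 / (1 + 74.131 + 6.3096) = 1/81.441 = 0.01228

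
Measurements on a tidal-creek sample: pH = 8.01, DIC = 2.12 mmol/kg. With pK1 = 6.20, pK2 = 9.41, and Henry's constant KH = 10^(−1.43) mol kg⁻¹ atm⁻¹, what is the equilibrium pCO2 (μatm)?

pCO2 = 837 μatm

α₀ = 1 / (1 + K1/[H⁺] + K1K2/[H⁺]²) = 1 / (1 + 10^+1.81 + 10^+0.41)
   = 1 / (1 + 64.565 + 2.5704) = 1/68.136 = 0.01468
[CO2*] = α₀ × DIC = 0.01468 × 2.12 = 0.03111 mmol/kg
pCO2 = [CO2*]/KH = 3.111×10^-5 / 3.715×10^-2 = 837 μatm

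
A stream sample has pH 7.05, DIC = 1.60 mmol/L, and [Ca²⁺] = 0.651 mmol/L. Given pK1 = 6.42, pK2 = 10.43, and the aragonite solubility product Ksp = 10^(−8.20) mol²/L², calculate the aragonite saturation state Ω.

α₂ = 1 / (1 + [H⁺]/K2 + [H⁺]²/(K1K2)) = 1 / (1 + 10^+3.38 + 10^+2.75)
   = 1 / (1 + 2398.8 + 562.34) = 1/2962.2 = 0.0003376
[CO3²⁻] = α₂ × DIC = 0.0003376 × 1.60 = 0.0005401 mmol/L = 0.5401 μmol/L
Ksp = 10^(−8.20) = 6.310×10^-9
Ω = [Ca²⁺][CO3²⁻]/Ksp = (0.651×10^-3)(5.401×10^-7) / 6.310×10^-9 = 0.0557

Ω = 0.0557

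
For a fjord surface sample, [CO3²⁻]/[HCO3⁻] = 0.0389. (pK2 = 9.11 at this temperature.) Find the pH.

pH = 7.70

From K2 = [H⁺][CO3²⁻]/[HCO3⁻]:  pH = pK2 + log₁₀([CO3²⁻]/[HCO3⁻])
log₁₀(0.0389) = -1.410
pH = 9.11 + (-1.410) = 7.70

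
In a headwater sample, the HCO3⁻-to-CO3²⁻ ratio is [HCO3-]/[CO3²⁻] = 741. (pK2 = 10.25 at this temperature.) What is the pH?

pH = 7.38

From K2 = [H⁺][CO3²⁻]/[HCO3-]:  pH = pK2 − log₁₀([HCO3-]/[CO3²⁻])
log₁₀(741) = +2.870
pH = 10.25 − (+2.870) = 7.38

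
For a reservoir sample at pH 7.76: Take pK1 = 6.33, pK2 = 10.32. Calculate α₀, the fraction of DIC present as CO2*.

α₀ = 0.0357

α₀ = 1 / (1 + K1/[H⁺] + K1K2/[H⁺]²) = 1 / (1 + 10^+1.43 + 10^-1.13)
   = 1 / (1 + 26.915 + 0.074131) = 1/27.989 = 0.03573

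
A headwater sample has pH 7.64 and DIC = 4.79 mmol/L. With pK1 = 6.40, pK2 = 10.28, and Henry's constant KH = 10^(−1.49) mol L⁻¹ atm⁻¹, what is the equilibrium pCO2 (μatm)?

pCO2 = 8040 μatm

α₀ = 1 / (1 + K1/[H⁺] + K1K2/[H⁺]²) = 1 / (1 + 10^+1.24 + 10^-1.40)
   = 1 / (1 + 17.378 + 0.039811) = 1/18.418 = 0.05430
[CO2*] = α₀ × DIC = 0.05430 × 4.79 = 0.2601 mmol/L
pCO2 = [CO2*]/KH = 2.601×10^-4 / 3.236×10^-2 = 8040 μatm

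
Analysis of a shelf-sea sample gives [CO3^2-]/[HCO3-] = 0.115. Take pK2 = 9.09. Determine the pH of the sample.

From K2 = [H⁺][CO3^2-]/[HCO3-]:  pH = pK2 + log₁₀([CO3^2-]/[HCO3-])
log₁₀(0.115) = -0.939
pH = 9.09 + (-0.939) = 8.15

pH = 8.15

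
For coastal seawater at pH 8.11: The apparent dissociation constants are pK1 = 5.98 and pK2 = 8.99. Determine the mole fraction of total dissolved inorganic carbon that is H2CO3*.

α₀ = 0.00651

α₀ = 1 / (1 + K1/[H⁺] + K1K2/[H⁺]²) = 1 / (1 + 10^+2.13 + 10^+1.25)
   = 1 / (1 + 134.90 + 17.783) = 1/153.68 = 0.006507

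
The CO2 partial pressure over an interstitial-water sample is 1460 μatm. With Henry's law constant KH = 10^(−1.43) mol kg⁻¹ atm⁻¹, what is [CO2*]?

KH = 10^(−1.43) = 3.715×10^-2 mol kg⁻¹ atm⁻¹
[CO2*] = KH · pCO2 = 3.715×10^-2 × 1460×10^-6 atm = 5.42×10^-5 mol/kg

[CO2*] = 54.2 μmol/kg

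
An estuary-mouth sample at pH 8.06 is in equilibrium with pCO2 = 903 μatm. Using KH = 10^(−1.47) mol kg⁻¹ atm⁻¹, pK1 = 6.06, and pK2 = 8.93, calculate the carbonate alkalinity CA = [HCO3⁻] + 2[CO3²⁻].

CA = 3.89 mmol/kg

[CO2*] = KH · pCO2 = 10^(−1.47) × 903×10^-6 = 3.060×10^-5 mol/kg
α₀ = 1/(1 + K1/[H⁺] + K1K2/[H⁺]²) = 1/(1 + 10^+2.00 + 10^+1.13) = 0.008734
DIC = [CO2*]/α₀ = 3.060×10^-5 / 0.008734 = 3.503 mmol/kg
CA = (α₁ + 2α₂)·DIC = (0.8734 + 2×0.1178) × 3.503 = 3.89 mmol/kg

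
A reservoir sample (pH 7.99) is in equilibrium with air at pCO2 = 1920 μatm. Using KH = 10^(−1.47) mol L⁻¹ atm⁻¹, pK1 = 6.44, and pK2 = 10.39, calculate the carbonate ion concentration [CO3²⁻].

[CO3²⁻] = 9.19 μmol/L

[CO2*] = KH · pCO2 = 10^(−1.47) × 1920×10^-6 = 6.506×10^-5 mol/L
α₀ = 1/(1 + K1/[H⁺] + K1K2/[H⁺]²) = 1/(1 + 10^+1.55 + 10^-0.85) = 0.02731
DIC = [CO2*]/α₀ = 6.506×10^-5 / 0.02731 = 2.383 mmol/L
[CO3²⁻] = α₂·DIC; α₂ = 0.003857, so [CO3²⁻] = 0.003857 × 2.383 = 0.00919 mmol/L = 9.19 μmol/L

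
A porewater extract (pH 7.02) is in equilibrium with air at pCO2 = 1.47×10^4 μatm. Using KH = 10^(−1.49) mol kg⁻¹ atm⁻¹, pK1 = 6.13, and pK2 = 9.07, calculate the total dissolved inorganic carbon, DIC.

DIC = 4.20 mmol/kg

[CO2*] = KH · pCO2 = 10^(−1.49) × 1.47×10^4×10^-6 = 4.757×10^-4 mol/kg
α₀ = 1/(1 + K1/[H⁺] + K1K2/[H⁺]²) = 1/(1 + 10^+0.89 + 10^-1.16) = 0.1132
DIC = [CO2*]/α₀ = 4.757×10^-4 / 0.1132 = 4.20 mmol/kg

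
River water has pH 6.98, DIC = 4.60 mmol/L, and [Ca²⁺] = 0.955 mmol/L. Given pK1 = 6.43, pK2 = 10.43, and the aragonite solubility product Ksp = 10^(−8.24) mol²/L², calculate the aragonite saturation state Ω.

α₂ = 1 / (1 + [H⁺]/K2 + [H⁺]²/(K1K2)) = 1 / (1 + 10^+3.45 + 10^+2.90)
   = 1 / (1 + 2818.4 + 794.33) = 1/3613.7 = 0.0002767
[CO3²⁻] = α₂ × DIC = 0.0002767 × 4.60 = 0.001273 mmol/L = 1.273 μmol/L
Ksp = 10^(−8.24) = 5.754×10^-9
Ω = [Ca²⁺][CO3²⁻]/Ksp = (0.955×10^-3)(1.273×10^-6) / 5.754×10^-9 = 0.211

Ω = 0.211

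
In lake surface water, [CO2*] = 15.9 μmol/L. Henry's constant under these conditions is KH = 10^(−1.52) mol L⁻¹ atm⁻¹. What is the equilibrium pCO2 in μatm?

pCO2 = 526 μatm

KH = 10^(−1.52) = 3.020×10^-2 mol L⁻¹ atm⁻¹
pCO2 = [CO2*]/KH = 15.9×10^-6 / 3.020×10^-2 = 5.26×10^-4 atm = 526 μatm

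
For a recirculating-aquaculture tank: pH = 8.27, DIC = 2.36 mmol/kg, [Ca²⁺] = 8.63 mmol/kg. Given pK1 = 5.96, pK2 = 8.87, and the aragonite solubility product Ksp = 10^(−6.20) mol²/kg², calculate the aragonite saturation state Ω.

Ω = 6.46

α₂ = 1 / (1 + [H⁺]/K2 + [H⁺]²/(K1K2)) = 1 / (1 + 10^+0.60 + 10^-1.71)
   = 1 / (1 + 3.9811 + 0.019498) = 1/5.0006 = 0.2000
[CO3²⁻] = α₂ × DIC = 0.2000 × 2.36 = 0.4719 mmol/kg
Ksp = 10^(−6.20) = 6.310×10^-7
Ω = [Ca²⁺][CO3²⁻]/Ksp = (8.63×10^-3)(4.719×10^-4) / 6.310×10^-7 = 6.46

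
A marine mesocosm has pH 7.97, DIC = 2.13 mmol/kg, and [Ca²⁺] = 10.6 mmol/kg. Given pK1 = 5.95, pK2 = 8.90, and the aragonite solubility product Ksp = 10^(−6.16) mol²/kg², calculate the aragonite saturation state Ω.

α₂ = 1 / (1 + [H⁺]/K2 + [H⁺]²/(K1K2)) = 1 / (1 + 10^+0.93 + 10^-1.09)
   = 1 / (1 + 8.5114 + 0.081283) = 1/9.5927 = 0.1042
[CO3²⁻] = α₂ × DIC = 0.1042 × 2.13 = 0.2220 mmol/kg
Ksp = 10^(−6.16) = 6.918×10^-7
Ω = [Ca²⁺][CO3²⁻]/Ksp = (10.6×10^-3)(2.220×10^-4) / 6.918×10^-7 = 3.40

Ω = 3.40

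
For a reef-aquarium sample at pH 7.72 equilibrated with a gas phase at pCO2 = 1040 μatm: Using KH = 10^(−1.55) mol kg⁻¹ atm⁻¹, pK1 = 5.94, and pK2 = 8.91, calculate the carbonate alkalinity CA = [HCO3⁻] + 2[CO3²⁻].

[CO2*] = KH · pCO2 = 10^(−1.55) × 1040×10^-6 = 2.931×10^-5 mol/kg
α₀ = 1/(1 + K1/[H⁺] + K1K2/[H⁺]²) = 1/(1 + 10^+1.78 + 10^+0.59) = 0.01535
DIC = [CO2*]/α₀ = 2.931×10^-5 / 0.01535 = 1.910 mmol/kg
CA = (α₁ + 2α₂)·DIC = (0.9249 + 2×0.05972) × 1.910 = 1.99 mmol/kg

CA = 1.99 mmol/kg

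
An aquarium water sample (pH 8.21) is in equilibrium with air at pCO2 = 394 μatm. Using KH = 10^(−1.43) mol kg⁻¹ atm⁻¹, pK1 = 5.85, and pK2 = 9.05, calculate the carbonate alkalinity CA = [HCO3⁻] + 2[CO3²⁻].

[CO2*] = KH · pCO2 = 10^(−1.43) × 394×10^-6 = 1.464×10^-5 mol/kg
α₀ = 1/(1 + K1/[H⁺] + K1K2/[H⁺]²) = 1/(1 + 10^+2.36 + 10^+1.52) = 0.003799
DIC = [CO2*]/α₀ = 1.464×10^-5 / 0.003799 = 3.853 mmol/kg
CA = (α₁ + 2α₂)·DIC = (0.8704 + 2×0.1258) × 3.853 = 4.32 mmol/kg

CA = 4.32 mmol/kg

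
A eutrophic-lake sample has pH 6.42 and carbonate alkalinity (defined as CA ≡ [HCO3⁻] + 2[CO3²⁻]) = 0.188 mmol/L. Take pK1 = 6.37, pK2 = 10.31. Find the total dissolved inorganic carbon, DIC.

CA = [HCO3⁻] + 2[CO3²⁻] = (α₁ + 2α₂)·DIC
At pH 6.42: [H⁺]/K1 = 10^-0.05 = 0.89125, K2/[H⁺] = 10^-3.89 = 0.00012882
α₁ = 1/(1 + 0.89125 + 0.00012882) = 1/1.8914 = 0.5287; α₂ = α₁·K2/[H⁺] = 6.811×10^-5
α₁ + 2α₂ = 0.5289
DIC = CA / (α₁ + 2α₂) = 0.188 / 0.5289 = 0.355 mmol/L

DIC = 0.355 mmol/L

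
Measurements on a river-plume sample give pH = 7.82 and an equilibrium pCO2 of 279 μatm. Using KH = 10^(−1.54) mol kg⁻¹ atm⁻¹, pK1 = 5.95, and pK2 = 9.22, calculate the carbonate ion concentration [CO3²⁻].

[CO2*] = KH · pCO2 = 10^(−1.54) × 279×10^-6 = 8.046×10^-6 mol/kg
α₀ = 1/(1 + K1/[H⁺] + K1K2/[H⁺]²) = 1/(1 + 10^+1.87 + 10^+0.47) = 0.01281
DIC = [CO2*]/α₀ = 8.046×10^-6 / 0.01281 = 0.6283 mmol/kg
[CO3²⁻] = α₂·DIC; α₂ = 0.03780, so [CO3²⁻] = 0.03780 × 0.6283 = 0.0237 mmol/kg

[CO3²⁻] = 0.0237 mmol/kg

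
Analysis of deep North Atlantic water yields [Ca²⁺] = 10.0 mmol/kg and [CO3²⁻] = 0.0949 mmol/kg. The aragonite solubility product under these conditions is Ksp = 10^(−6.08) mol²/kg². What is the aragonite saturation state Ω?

Ksp = 10^(−6.08) = 8.318×10^-7
Ω = [Ca²⁺][CO3²⁻]/Ksp = (10.0×10^-3)(0.0949×10^-3) / 8.318×10^-7 = 1.14

Ω = 1.14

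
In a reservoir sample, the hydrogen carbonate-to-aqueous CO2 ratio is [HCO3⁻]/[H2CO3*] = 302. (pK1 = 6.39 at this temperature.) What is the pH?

From K1 = [H⁺][HCO3⁻]/[H2CO3*]:  pH = pK1 + log₁₀([HCO3⁻]/[H2CO3*])
log₁₀(302) = +2.480
pH = 6.39 + (+2.480) = 8.87

pH = 8.87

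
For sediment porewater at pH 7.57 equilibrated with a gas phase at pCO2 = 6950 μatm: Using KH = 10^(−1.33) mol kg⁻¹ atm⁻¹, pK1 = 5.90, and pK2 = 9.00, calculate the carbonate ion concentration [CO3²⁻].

[CO3²⁻] = 0.565 mmol/kg

[CO2*] = KH · pCO2 = 10^(−1.33) × 6950×10^-6 = 3.251×10^-4 mol/kg
α₀ = 1/(1 + K1/[H⁺] + K1K2/[H⁺]²) = 1/(1 + 10^+1.67 + 10^+0.24) = 0.02020
DIC = [CO2*]/α₀ = 3.251×10^-4 / 0.02020 = 16.09 mmol/kg
[CO3²⁻] = α₂·DIC; α₂ = 0.03510, so [CO3²⁻] = 0.03510 × 16.09 = 0.565 mmol/kg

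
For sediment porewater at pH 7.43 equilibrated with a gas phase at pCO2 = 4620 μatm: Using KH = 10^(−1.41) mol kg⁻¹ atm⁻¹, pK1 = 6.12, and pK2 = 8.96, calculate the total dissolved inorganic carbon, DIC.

DIC = 3.96 mmol/kg

[CO2*] = KH · pCO2 = 10^(−1.41) × 4620×10^-6 = 1.797×10^-4 mol/kg
α₀ = 1/(1 + K1/[H⁺] + K1K2/[H⁺]²) = 1/(1 + 10^+1.31 + 10^-0.22) = 0.04541
DIC = [CO2*]/α₀ = 1.797×10^-4 / 0.04541 = 3.96 mmol/kg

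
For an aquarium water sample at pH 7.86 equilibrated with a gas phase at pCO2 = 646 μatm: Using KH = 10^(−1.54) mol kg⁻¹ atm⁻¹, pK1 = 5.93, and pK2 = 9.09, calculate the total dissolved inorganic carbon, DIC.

[CO2*] = KH · pCO2 = 10^(−1.54) × 646×10^-6 = 1.863×10^-5 mol/kg
α₀ = 1/(1 + K1/[H⁺] + K1K2/[H⁺]²) = 1/(1 + 10^+1.93 + 10^+0.70) = 0.01097
DIC = [CO2*]/α₀ = 1.863×10^-5 / 0.01097 = 1.70 mmol/kg

DIC = 1.70 mmol/kg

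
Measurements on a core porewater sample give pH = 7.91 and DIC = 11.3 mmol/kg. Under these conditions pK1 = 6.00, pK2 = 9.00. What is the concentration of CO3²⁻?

α₂ = 1 / (1 + [H⁺]/K2 + [H⁺]²/(K1K2)) = 1 / (1 + 10^+1.09 + 10^-0.82)
   = 1 / (1 + 12.303 + 0.15136) = 1/13.454 = 0.07433
[CO3²⁻] = α₂ × DIC = 0.07433 × 11.3 = 0.840 mmol/kg

[CO3²⁻] = 0.840 mmol/kg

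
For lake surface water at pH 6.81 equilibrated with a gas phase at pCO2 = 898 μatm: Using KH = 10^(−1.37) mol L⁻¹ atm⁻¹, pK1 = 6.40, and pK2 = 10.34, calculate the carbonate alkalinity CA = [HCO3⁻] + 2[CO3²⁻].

CA = 0.0985 mmol/L

[CO2*] = KH · pCO2 = 10^(−1.37) × 898×10^-6 = 3.831×10^-5 mol/L
α₀ = 1/(1 + K1/[H⁺] + K1K2/[H⁺]²) = 1/(1 + 10^+0.41 + 10^-3.12) = 0.2800
DIC = [CO2*]/α₀ = 3.831×10^-5 / 0.2800 = 0.1368 mmol/L
CA = (α₁ + 2α₂)·DIC = (0.7198 + 2×0.0002124) × 0.1368 = 0.0985 mmol/L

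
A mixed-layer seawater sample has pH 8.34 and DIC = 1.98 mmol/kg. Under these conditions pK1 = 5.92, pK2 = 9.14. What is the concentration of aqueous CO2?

[CO2*] = 6.48 μmol/kg

α₀ = 1 / (1 + K1/[H⁺] + K1K2/[H⁺]²) = 1 / (1 + 10^+2.42 + 10^+1.62)
   = 1 / (1 + 263.03 + 41.687) = 1/305.71 = 0.003271
[CO2*] = α₀ × DIC = 0.003271 × 1.98 = 0.00648 mmol/kg = 6.48 μmol/kg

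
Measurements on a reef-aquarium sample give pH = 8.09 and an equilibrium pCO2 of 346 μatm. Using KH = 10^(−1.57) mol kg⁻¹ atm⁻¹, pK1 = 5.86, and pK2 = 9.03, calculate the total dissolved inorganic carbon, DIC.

DIC = 1.77 mmol/kg

[CO2*] = KH · pCO2 = 10^(−1.57) × 346×10^-6 = 9.313×10^-6 mol/kg
α₀ = 1/(1 + K1/[H⁺] + K1K2/[H⁺]²) = 1/(1 + 10^+2.23 + 10^+1.29) = 0.005254
DIC = [CO2*]/α₀ = 9.313×10^-6 / 0.005254 = 1.77 mmol/kg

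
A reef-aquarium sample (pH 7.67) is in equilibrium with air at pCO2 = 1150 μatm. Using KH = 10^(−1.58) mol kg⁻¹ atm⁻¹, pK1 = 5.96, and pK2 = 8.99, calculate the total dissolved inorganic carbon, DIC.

[CO2*] = KH · pCO2 = 10^(−1.58) × 1150×10^-6 = 3.025×10^-5 mol/kg
α₀ = 1/(1 + K1/[H⁺] + K1K2/[H⁺]²) = 1/(1 + 10^+1.71 + 10^+0.39) = 0.01827
DIC = [CO2*]/α₀ = 3.025×10^-5 / 0.01827 = 1.66 mmol/kg

DIC = 1.66 mmol/kg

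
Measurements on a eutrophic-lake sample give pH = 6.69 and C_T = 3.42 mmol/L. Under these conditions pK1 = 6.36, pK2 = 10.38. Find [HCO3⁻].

[HCO3⁻] = 2.33 mmol/L

α₁ = 1 / (1 + [H⁺]/K1 + K2/[H⁺]) = 1 / (1 + 10^-0.33 + 10^-3.69)
   = 1 / (1 + 0.46774 + 0.00020417) = 1/1.4679 = 0.6812
[HCO3⁻] = α₁ × DIC = 0.6812 × 3.42 = 2.33 mmol/L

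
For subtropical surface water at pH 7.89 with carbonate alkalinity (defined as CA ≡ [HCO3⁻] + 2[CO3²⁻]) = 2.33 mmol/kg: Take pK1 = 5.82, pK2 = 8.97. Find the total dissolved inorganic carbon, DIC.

DIC = 2.18 mmol/kg

CA = [HCO3⁻] + 2[CO3²⁻] = (α₁ + 2α₂)·DIC
At pH 7.89: [H⁺]/K1 = 10^-2.07 = 0.0085114, K2/[H⁺] = 10^-1.08 = 0.083176
α₁ = 1/(1 + 0.0085114 + 0.083176) = 1/1.0917 = 0.9160; α₂ = α₁·K2/[H⁺] = 0.07619
α₁ + 2α₂ = 1.0684
DIC = CA / (α₁ + 2α₂) = 2.33 / 1.0684 = 2.18 mmol/kg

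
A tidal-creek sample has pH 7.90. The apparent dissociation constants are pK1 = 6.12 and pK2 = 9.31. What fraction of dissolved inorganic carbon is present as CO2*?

α₀ = 1 / (1 + K1/[H⁺] + K1K2/[H⁺]²) = 1 / (1 + 10^+1.78 + 10^+0.37)
   = 1 / (1 + 60.256 + 2.3442) = 1/63.600 = 0.01572

α₀ = 0.0157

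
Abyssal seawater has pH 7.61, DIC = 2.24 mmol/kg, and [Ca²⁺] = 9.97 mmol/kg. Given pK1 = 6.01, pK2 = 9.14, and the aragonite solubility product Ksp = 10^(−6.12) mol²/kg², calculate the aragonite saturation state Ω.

Ω = 0.824

α₂ = 1 / (1 + [H⁺]/K2 + [H⁺]²/(K1K2)) = 1 / (1 + 10^+1.53 + 10^-0.07)
   = 1 / (1 + 33.884 + 0.85114) = 1/35.736 = 0.02798
[CO3²⁻] = α₂ × DIC = 0.02798 × 2.24 = 0.06268 mmol/kg
Ksp = 10^(−6.12) = 7.586×10^-7
Ω = [Ca²⁺][CO3²⁻]/Ksp = (9.97×10^-3)(6.268×10^-5) / 7.586×10^-7 = 0.824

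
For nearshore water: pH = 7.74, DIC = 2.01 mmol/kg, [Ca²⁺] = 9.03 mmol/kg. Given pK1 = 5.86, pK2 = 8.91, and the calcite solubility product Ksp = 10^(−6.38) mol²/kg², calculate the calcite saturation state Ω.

Ω = 2.72

α₂ = 1 / (1 + [H⁺]/K2 + [H⁺]²/(K1K2)) = 1 / (1 + 10^+1.17 + 10^-0.71)
   = 1 / (1 + 14.791 + 0.19498) = 1/15.986 = 0.06255
[CO3²⁻] = α₂ × DIC = 0.06255 × 2.01 = 0.1257 mmol/kg
Ksp = 10^(−6.38) = 4.169×10^-7
Ω = [Ca²⁺][CO3²⁻]/Ksp = (9.03×10^-3)(1.257×10^-4) / 4.169×10^-7 = 2.72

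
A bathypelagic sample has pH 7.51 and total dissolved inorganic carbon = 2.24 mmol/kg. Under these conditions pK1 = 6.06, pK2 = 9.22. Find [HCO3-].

[HCO3⁻] = 2.12 mmol/kg

α₁ = 1 / (1 + [H⁺]/K1 + K2/[H⁺]) = 1 / (1 + 10^-1.45 + 10^-1.71)
   = 1 / (1 + 0.035481 + 0.019498) = 1/1.0550 = 0.9479
[HCO3⁻] = α₁ × DIC = 0.9479 × 2.24 = 2.12 mmol/kg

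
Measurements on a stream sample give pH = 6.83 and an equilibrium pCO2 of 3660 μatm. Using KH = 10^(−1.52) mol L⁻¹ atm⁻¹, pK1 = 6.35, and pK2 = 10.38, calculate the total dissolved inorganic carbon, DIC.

DIC = 0.444 mmol/L

[CO2*] = KH · pCO2 = 10^(−1.52) × 3660×10^-6 = 1.105×10^-4 mol/L
α₀ = 1/(1 + K1/[H⁺] + K1K2/[H⁺]²) = 1/(1 + 10^+0.48 + 10^-3.07) = 0.2487
DIC = [CO2*]/α₀ = 1.105×10^-4 / 0.2487 = 0.444 mmol/L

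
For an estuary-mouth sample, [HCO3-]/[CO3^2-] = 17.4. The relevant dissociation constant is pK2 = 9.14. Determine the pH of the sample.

pH = 7.90

From K2 = [H⁺][CO3^2-]/[HCO3-]:  pH = pK2 − log₁₀([HCO3-]/[CO3^2-])
log₁₀(17.4) = +1.241
pH = 9.14 − (+1.241) = 7.90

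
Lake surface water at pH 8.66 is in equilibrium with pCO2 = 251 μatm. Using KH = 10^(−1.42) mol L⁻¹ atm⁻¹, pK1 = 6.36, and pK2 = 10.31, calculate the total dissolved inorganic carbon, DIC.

[CO2*] = KH · pCO2 = 10^(−1.42) × 251×10^-6 = 9.543×10^-6 mol/L
α₀ = 1/(1 + K1/[H⁺] + K1K2/[H⁺]²) = 1/(1 + 10^+2.30 + 10^+0.65) = 0.004878
DIC = [CO2*]/α₀ = 9.543×10^-6 / 0.004878 = 1.96 mmol/L

DIC = 1.96 mmol/L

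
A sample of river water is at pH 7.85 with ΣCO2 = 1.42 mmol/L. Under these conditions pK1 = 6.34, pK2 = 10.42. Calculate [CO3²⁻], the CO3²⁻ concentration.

α₂ = 1 / (1 + [H⁺]/K2 + [H⁺]²/(K1K2)) = 1 / (1 + 10^+2.57 + 10^+1.06)
   = 1 / (1 + 371.54 + 11.482) = 1/384.02 = 0.002604
[CO3²⁻] = α₂ × DIC = 0.002604 × 1.42 = 0.00370 mmol/L = 3.70 μmol/L

[CO3²⁻] = 3.70 μmol/L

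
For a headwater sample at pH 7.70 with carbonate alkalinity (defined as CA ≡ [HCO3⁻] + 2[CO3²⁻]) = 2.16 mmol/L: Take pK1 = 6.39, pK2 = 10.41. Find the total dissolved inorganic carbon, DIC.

DIC = 2.26 mmol/L

CA = [HCO3⁻] + 2[CO3²⁻] = (α₁ + 2α₂)·DIC
At pH 7.70: [H⁺]/K1 = 10^-1.31 = 0.048978, K2/[H⁺] = 10^-2.71 = 0.0019498
α₁ = 1/(1 + 0.048978 + 0.0019498) = 1/1.0509 = 0.9515; α₂ = α₁·K2/[H⁺] = 0.001855
α₁ + 2α₂ = 0.9553
DIC = CA / (α₁ + 2α₂) = 2.16 / 0.9553 = 2.26 mmol/L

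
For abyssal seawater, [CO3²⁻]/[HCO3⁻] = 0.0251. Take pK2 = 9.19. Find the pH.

From K2 = [H⁺][CO3²⁻]/[HCO3⁻]:  pH = pK2 + log₁₀([CO3²⁻]/[HCO3⁻])
log₁₀(0.0251) = -1.600
pH = 9.19 + (-1.600) = 7.59

pH = 7.59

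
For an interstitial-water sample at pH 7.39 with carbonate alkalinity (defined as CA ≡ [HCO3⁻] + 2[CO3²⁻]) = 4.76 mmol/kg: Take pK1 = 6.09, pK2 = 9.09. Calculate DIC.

CA = [HCO3⁻] + 2[CO3²⁻] = (α₁ + 2α₂)·DIC
At pH 7.39: [H⁺]/K1 = 10^-1.30 = 0.050119, K2/[H⁺] = 10^-1.70 = 0.019953
α₁ = 1/(1 + 0.050119 + 0.019953) = 1/1.0701 = 0.9345; α₂ = α₁·K2/[H⁺] = 0.01865
α₁ + 2α₂ = 0.9718
DIC = CA / (α₁ + 2α₂) = 4.76 / 0.9718 = 4.90 mmol/kg

DIC = 4.90 mmol/kg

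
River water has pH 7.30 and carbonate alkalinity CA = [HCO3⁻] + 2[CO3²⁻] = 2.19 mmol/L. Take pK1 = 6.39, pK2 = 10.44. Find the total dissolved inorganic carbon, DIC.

DIC = 2.46 mmol/L

CA = [HCO3⁻] + 2[CO3²⁻] = (α₁ + 2α₂)·DIC
At pH 7.30: [H⁺]/K1 = 10^-0.91 = 0.12303, K2/[H⁺] = 10^-3.14 = 0.00072444
α₁ = 1/(1 + 0.12303 + 0.00072444) = 1/1.1238 = 0.8899; α₂ = α₁·K2/[H⁺] = 0.0006447
α₁ + 2α₂ = 0.8912
DIC = CA / (α₁ + 2α₂) = 2.19 / 0.8912 = 2.46 mmol/L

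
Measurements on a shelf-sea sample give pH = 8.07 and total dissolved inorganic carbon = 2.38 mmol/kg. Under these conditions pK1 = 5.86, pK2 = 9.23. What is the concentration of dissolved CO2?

[CO2*] = 13.6 μmol/kg

α₀ = 1 / (1 + K1/[H⁺] + K1K2/[H⁺]²) = 1 / (1 + 10^+2.21 + 10^+1.05)
   = 1 / (1 + 162.18 + 11.220) = 1/174.40 = 0.005734
[CO2*] = α₀ × DIC = 0.005734 × 2.38 = 0.0136 mmol/kg = 13.6 μmol/kg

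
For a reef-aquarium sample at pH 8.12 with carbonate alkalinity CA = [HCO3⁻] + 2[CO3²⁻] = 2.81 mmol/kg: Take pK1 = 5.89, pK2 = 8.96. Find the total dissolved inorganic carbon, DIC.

DIC = 2.51 mmol/kg

CA = [HCO3⁻] + 2[CO3²⁻] = (α₁ + 2α₂)·DIC
At pH 8.12: [H⁺]/K1 = 10^-2.23 = 0.0058884, K2/[H⁺] = 10^-0.84 = 0.14454
α₁ = 1/(1 + 0.0058884 + 0.14454) = 1/1.1504 = 0.8692; α₂ = α₁·K2/[H⁺] = 0.1256
α₁ + 2α₂ = 1.1205
DIC = CA / (α₁ + 2α₂) = 2.81 / 1.1205 = 2.51 mmol/kg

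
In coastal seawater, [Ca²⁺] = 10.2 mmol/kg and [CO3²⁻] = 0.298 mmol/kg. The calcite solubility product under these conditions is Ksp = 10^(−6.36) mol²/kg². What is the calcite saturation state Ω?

Ω = 6.96

Ksp = 10^(−6.36) = 4.365×10^-7
Ω = [Ca²⁺][CO3²⁻]/Ksp = (10.2×10^-3)(0.298×10^-3) / 4.365×10^-7 = 6.96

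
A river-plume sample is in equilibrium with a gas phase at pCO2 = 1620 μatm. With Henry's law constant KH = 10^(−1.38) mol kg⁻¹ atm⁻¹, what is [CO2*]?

KH = 10^(−1.38) = 4.169×10^-2 mol kg⁻¹ atm⁻¹
[CO2*] = KH · pCO2 = 4.169×10^-2 × 1620×10^-6 atm = 6.75×10^-5 mol/kg

[CO2*] = 67.5 μmol/kg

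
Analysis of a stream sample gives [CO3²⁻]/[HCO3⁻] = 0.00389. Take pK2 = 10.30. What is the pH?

pH = 7.89

From K2 = [H⁺][CO3²⁻]/[HCO3⁻]:  pH = pK2 + log₁₀([CO3²⁻]/[HCO3⁻])
log₁₀(0.00389) = -2.410
pH = 10.30 + (-2.410) = 7.89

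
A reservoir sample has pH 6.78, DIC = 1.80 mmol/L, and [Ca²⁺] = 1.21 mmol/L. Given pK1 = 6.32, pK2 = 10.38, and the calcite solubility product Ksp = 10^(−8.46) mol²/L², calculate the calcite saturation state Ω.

Ω = 0.117

α₂ = 1 / (1 + [H⁺]/K2 + [H⁺]²/(K1K2)) = 1 / (1 + 10^+3.60 + 10^+3.14)
   = 1 / (1 + 3981.1 + 1380.4) = 1/5362.5 = 0.0001865
[CO3²⁻] = α₂ × DIC = 0.0001865 × 1.80 = 0.0003357 mmol/L = 0.3357 μmol/L
Ksp = 10^(−8.46) = 3.467×10^-9
Ω = [Ca²⁺][CO3²⁻]/Ksp = (1.21×10^-3)(3.357×10^-7) / 3.467×10^-9 = 0.117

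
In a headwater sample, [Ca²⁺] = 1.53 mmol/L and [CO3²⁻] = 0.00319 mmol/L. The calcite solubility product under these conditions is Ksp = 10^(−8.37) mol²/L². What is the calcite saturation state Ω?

Ksp = 10^(−8.37) = 4.266×10^-9
Ω = [Ca²⁺][CO3²⁻]/Ksp = (1.53×10^-3)(0.00319×10^-3) / 4.266×10^-9 = 1.14

Ω = 1.14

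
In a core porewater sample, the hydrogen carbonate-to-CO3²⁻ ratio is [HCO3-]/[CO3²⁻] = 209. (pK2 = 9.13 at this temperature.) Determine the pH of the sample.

From K2 = [H⁺][CO3²⁻]/[HCO3-]:  pH = pK2 − log₁₀([HCO3-]/[CO3²⁻])
log₁₀(209) = +2.320
pH = 9.13 − (+2.320) = 6.81

pH = 6.81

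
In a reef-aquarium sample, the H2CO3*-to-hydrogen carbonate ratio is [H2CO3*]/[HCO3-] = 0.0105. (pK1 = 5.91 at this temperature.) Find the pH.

From K1 = [H⁺][HCO3-]/[H2CO3*]:  pH = pK1 − log₁₀([H2CO3*]/[HCO3-])
log₁₀(0.0105) = -1.979
pH = 5.91 − (-1.979) = 7.89

pH = 7.89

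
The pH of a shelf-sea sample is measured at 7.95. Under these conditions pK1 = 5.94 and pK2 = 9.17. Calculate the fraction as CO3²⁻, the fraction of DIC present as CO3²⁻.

α₂ = 1 / (1 + [H⁺]/K2 + [H⁺]²/(K1K2)) = 1 / (1 + 10^+1.22 + 10^-0.79)
   = 1 / (1 + 16.596 + 0.16218) = 1/17.758 = 0.05631

α₂ = 0.0563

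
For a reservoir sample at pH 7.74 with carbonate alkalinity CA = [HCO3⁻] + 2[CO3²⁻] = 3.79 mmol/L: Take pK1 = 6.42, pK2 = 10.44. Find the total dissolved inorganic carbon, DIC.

DIC = 3.96 mmol/L

CA = [HCO3⁻] + 2[CO3²⁻] = (α₁ + 2α₂)·DIC
At pH 7.74: [H⁺]/K1 = 10^-1.32 = 0.047863, K2/[H⁺] = 10^-2.70 = 0.0019953
α₁ = 1/(1 + 0.047863 + 0.0019953) = 1/1.0499 = 0.9525; α₂ = α₁·K2/[H⁺] = 0.001901
α₁ + 2α₂ = 0.9563
DIC = CA / (α₁ + 2α₂) = 3.79 / 0.9563 = 3.96 mmol/L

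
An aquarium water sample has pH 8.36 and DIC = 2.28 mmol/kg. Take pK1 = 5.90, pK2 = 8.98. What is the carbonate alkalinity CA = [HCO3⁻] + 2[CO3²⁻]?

CA = [HCO3⁻] + 2[CO3²⁻] = (α₁ + 2α₂)·DIC
At pH 8.36: [H⁺]/K1 = 10^-2.46 = 0.0034674, K2/[H⁺] = 10^-0.62 = 0.23988
α₁ = 1/(1 + 0.0034674 + 0.23988) = 1/1.2434 = 0.8043; α₂ = α₁·K2/[H⁺] = 0.1929
α₁ + 2α₂ = 1.1901
CA = 1.1901 × 2.28 = 2.71 mmol/kg

CA = 2.71 mmol/kg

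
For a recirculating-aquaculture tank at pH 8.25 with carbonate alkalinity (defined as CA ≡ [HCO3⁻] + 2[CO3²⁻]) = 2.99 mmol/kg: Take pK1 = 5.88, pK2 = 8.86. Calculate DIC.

DIC = 2.51 mmol/kg

CA = [HCO3⁻] + 2[CO3²⁻] = (α₁ + 2α₂)·DIC
At pH 8.25: [H⁺]/K1 = 10^-2.37 = 0.0042658, K2/[H⁺] = 10^-0.61 = 0.24547
α₁ = 1/(1 + 0.0042658 + 0.24547) = 1/1.2497 = 0.8002; α₂ = α₁·K2/[H⁺] = 0.1964
α₁ + 2α₂ = 1.1930
DIC = CA / (α₁ + 2α₂) = 2.99 / 1.1930 = 2.51 mmol/kg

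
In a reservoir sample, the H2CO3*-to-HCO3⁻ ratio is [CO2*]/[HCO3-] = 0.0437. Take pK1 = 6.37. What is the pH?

pH = 7.73

From K1 = [H⁺][HCO3-]/[CO2*]:  pH = pK1 − log₁₀([CO2*]/[HCO3-])
log₁₀(0.0437) = -1.360
pH = 6.37 − (-1.360) = 7.73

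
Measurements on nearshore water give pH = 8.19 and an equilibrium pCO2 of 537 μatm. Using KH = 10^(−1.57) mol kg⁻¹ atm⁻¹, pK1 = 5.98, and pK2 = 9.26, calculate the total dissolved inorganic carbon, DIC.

[CO2*] = KH · pCO2 = 10^(−1.57) × 537×10^-6 = 1.445×10^-5 mol/kg
α₀ = 1/(1 + K1/[H⁺] + K1K2/[H⁺]²) = 1/(1 + 10^+2.21 + 10^+1.14) = 0.005650
DIC = [CO2*]/α₀ = 1.445×10^-5 / 0.005650 = 2.56 mmol/kg

DIC = 2.56 mmol/kg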